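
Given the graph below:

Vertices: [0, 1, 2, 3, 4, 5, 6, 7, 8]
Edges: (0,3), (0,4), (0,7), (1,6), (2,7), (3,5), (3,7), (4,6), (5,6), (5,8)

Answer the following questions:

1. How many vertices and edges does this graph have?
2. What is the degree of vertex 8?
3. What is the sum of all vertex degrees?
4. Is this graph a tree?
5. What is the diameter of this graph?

Count: 9 vertices, 10 edges.
Vertex 8 has neighbors [5], degree = 1.
Handshaking lemma: 2 * 10 = 20.
A tree on 9 vertices has 8 edges. This graph has 10 edges (2 extra). Not a tree.
Diameter (longest shortest path) = 5.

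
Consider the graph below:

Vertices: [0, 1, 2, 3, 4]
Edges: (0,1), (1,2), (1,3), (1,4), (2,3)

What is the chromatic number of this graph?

The graph has a maximum clique of size 3 (lower bound on chromatic number).
A valid 3-coloring: {0: 1, 1: 0, 2: 1, 3: 2, 4: 1}.
Chromatic number = 3.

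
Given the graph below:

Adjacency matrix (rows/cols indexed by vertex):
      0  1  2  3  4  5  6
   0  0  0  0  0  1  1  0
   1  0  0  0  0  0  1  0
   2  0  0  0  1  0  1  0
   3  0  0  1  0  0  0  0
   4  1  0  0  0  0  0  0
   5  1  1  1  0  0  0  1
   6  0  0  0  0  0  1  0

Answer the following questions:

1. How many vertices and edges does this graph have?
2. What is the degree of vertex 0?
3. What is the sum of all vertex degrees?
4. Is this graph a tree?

Count: 7 vertices, 6 edges.
Vertex 0 has neighbors [4, 5], degree = 2.
Handshaking lemma: 2 * 6 = 12.
A graph is a tree iff it is connected and has exactly n-1 edges. This graph is connected (all 7 vertices in one component) and has 7-1 = 6 edges. It is a tree.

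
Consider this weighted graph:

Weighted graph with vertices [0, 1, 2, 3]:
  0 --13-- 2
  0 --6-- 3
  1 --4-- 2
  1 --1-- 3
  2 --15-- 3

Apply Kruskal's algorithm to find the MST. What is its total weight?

Applying Kruskal's algorithm (sort edges by weight, add if no cycle):
  Add (1,3) w=1
  Add (1,2) w=4
  Add (0,3) w=6
  Skip (0,2) w=13 (creates cycle)
  Skip (2,3) w=15 (creates cycle)
MST weight = 11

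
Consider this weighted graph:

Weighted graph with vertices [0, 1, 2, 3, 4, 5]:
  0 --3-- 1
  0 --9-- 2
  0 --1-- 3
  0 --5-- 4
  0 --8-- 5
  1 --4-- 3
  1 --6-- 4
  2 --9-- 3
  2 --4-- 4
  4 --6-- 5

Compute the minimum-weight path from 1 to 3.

Using Dijkstra's algorithm from vertex 1:
Shortest path: 1 -> 3
Total weight: 4 = 4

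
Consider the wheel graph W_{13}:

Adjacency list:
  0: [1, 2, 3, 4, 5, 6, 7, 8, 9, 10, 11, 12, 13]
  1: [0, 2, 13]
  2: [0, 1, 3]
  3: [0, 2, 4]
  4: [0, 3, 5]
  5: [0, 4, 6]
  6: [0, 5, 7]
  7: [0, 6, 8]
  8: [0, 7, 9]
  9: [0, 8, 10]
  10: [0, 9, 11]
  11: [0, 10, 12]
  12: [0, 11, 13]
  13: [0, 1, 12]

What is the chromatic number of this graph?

W_{13} = C_{13} plus a hub adjacent to every cycle vertex.
The outer cycle needs 3 colors (odd cycle); the hub is adjacent to all of them so needs a fresh color.
Chromatic number = 3 + 1 = 4.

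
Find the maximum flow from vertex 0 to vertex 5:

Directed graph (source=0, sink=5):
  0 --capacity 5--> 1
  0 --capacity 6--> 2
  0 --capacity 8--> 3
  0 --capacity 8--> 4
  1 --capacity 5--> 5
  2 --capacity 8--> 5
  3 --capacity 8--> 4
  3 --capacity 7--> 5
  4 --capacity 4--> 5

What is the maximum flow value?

Computing max flow:
  Flow on (0->1): 5/5
  Flow on (0->2): 6/6
  Flow on (0->3): 7/8
  Flow on (0->4): 4/8
  Flow on (1->5): 5/5
  Flow on (2->5): 6/8
  Flow on (3->5): 7/7
  Flow on (4->5): 4/4
Maximum flow = 22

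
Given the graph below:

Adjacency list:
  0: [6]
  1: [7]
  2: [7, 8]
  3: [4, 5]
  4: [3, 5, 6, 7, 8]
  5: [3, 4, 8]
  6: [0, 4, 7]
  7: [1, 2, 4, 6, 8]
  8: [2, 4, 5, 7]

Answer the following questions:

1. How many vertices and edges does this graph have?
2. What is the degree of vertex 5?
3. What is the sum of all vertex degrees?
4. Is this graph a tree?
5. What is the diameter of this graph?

Count: 9 vertices, 13 edges.
Vertex 5 has neighbors [3, 4, 8], degree = 3.
Handshaking lemma: 2 * 13 = 26.
A tree on 9 vertices has 8 edges. This graph has 13 edges (5 extra). Not a tree.
Diameter (longest shortest path) = 3.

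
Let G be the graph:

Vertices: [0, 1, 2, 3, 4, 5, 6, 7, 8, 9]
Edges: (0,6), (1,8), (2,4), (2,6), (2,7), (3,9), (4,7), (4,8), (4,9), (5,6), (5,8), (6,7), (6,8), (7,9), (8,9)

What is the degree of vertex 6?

Vertex 6 has neighbors [0, 2, 5, 7, 8], so deg(6) = 5.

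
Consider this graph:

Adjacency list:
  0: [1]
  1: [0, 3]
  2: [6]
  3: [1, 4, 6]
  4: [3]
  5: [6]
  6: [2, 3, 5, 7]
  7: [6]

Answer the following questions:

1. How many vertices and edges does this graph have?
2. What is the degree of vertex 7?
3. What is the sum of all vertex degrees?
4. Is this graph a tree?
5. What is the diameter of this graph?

Count: 8 vertices, 7 edges.
Vertex 7 has neighbors [6], degree = 1.
Handshaking lemma: 2 * 7 = 14.
A graph is a tree iff it is connected and has exactly n-1 edges. This graph is connected (all 8 vertices in one component) and has 8-1 = 7 edges. It is a tree.
Diameter (longest shortest path) = 4.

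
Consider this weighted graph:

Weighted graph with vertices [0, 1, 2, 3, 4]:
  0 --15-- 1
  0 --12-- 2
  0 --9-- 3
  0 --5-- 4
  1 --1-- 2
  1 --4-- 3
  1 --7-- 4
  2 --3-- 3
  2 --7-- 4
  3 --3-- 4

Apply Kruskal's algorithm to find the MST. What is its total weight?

Applying Kruskal's algorithm (sort edges by weight, add if no cycle):
  Add (1,2) w=1
  Add (2,3) w=3
  Add (3,4) w=3
  Skip (1,3) w=4 (creates cycle)
  Add (0,4) w=5
  Skip (1,4) w=7 (creates cycle)
  Skip (2,4) w=7 (creates cycle)
  Skip (0,3) w=9 (creates cycle)
  Skip (0,2) w=12 (creates cycle)
  Skip (0,1) w=15 (creates cycle)
MST weight = 12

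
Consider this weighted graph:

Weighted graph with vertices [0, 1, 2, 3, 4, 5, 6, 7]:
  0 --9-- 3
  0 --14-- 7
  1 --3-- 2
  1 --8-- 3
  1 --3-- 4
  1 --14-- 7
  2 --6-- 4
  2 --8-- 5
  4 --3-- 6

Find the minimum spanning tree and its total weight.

Applying Kruskal's algorithm (sort edges by weight, add if no cycle):
  Add (1,2) w=3
  Add (1,4) w=3
  Add (4,6) w=3
  Skip (2,4) w=6 (creates cycle)
  Add (1,3) w=8
  Add (2,5) w=8
  Add (0,3) w=9
  Add (0,7) w=14
  Skip (1,7) w=14 (creates cycle)
MST weight = 48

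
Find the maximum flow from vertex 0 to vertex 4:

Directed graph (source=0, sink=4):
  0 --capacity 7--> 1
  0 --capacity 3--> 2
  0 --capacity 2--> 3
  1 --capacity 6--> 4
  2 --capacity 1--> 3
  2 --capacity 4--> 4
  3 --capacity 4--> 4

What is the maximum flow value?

Computing max flow:
  Flow on (0->1): 6/7
  Flow on (0->2): 3/3
  Flow on (0->3): 2/2
  Flow on (1->4): 6/6
  Flow on (2->4): 3/4
  Flow on (3->4): 2/4
Maximum flow = 11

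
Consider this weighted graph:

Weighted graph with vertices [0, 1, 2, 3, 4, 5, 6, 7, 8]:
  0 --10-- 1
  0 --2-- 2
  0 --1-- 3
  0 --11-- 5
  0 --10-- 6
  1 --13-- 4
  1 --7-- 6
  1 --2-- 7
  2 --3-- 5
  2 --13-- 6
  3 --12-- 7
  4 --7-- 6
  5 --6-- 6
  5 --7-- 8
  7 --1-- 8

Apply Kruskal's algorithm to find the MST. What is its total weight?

Applying Kruskal's algorithm (sort edges by weight, add if no cycle):
  Add (0,3) w=1
  Add (7,8) w=1
  Add (0,2) w=2
  Add (1,7) w=2
  Add (2,5) w=3
  Add (5,6) w=6
  Add (1,6) w=7
  Add (4,6) w=7
  Skip (5,8) w=7 (creates cycle)
  Skip (0,6) w=10 (creates cycle)
  Skip (0,1) w=10 (creates cycle)
  Skip (0,5) w=11 (creates cycle)
  Skip (3,7) w=12 (creates cycle)
  Skip (1,4) w=13 (creates cycle)
  Skip (2,6) w=13 (creates cycle)
MST weight = 29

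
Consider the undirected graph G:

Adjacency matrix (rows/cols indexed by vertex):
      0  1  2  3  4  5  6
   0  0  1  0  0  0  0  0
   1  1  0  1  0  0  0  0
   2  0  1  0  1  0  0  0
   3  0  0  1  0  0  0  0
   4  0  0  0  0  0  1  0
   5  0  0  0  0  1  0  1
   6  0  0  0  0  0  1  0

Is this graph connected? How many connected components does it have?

Checking connectivity: the graph has 2 connected component(s).
Components: [[0, 1, 2, 3], [4, 5, 6]]. The graph is NOT connected.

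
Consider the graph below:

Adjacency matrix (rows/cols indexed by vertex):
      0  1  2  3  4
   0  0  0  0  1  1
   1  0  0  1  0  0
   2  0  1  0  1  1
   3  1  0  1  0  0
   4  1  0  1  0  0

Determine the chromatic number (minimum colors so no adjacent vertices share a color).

The graph has a maximum clique of size 2 (lower bound on chromatic number).
A valid 2-coloring: {0: 0, 1: 1, 2: 0, 3: 1, 4: 1}.
Chromatic number = 2.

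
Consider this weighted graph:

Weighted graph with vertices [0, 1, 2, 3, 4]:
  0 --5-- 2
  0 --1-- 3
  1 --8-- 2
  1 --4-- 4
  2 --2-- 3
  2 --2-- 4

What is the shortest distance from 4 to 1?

Using Dijkstra's algorithm from vertex 4:
Shortest path: 4 -> 1
Total weight: 4 = 4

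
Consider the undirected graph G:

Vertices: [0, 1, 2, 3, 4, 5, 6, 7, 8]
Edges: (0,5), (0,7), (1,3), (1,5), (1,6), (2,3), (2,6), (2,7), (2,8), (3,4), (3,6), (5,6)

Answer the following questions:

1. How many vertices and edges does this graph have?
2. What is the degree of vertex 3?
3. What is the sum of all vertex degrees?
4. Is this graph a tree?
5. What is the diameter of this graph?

Count: 9 vertices, 12 edges.
Vertex 3 has neighbors [1, 2, 4, 6], degree = 4.
Handshaking lemma: 2 * 12 = 24.
A tree on 9 vertices has 8 edges. This graph has 12 edges (4 extra). Not a tree.
Diameter (longest shortest path) = 4.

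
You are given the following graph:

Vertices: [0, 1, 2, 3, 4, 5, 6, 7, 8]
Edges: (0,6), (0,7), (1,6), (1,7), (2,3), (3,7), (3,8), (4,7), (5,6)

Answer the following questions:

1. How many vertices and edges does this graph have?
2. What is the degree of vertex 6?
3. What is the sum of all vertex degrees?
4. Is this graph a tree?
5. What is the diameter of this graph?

Count: 9 vertices, 9 edges.
Vertex 6 has neighbors [0, 1, 5], degree = 3.
Handshaking lemma: 2 * 9 = 18.
A tree on 9 vertices has 8 edges. This graph has 9 edges (1 extra). Not a tree.
Diameter (longest shortest path) = 5.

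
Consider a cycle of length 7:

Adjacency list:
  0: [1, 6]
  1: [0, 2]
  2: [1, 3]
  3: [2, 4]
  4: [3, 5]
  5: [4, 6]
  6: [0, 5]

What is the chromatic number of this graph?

This is an odd cycle (C_7). Odd cycles are not bipartite (any 2-coloring forces two adjacent vertices to match), and 3 colors suffice.
Chromatic number = 3.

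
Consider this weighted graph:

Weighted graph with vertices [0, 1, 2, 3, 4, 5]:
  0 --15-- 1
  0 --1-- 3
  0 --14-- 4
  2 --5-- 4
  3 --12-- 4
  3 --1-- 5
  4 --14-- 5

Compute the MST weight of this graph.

Applying Kruskal's algorithm (sort edges by weight, add if no cycle):
  Add (0,3) w=1
  Add (3,5) w=1
  Add (2,4) w=5
  Add (3,4) w=12
  Skip (0,4) w=14 (creates cycle)
  Skip (4,5) w=14 (creates cycle)
  Add (0,1) w=15
MST weight = 34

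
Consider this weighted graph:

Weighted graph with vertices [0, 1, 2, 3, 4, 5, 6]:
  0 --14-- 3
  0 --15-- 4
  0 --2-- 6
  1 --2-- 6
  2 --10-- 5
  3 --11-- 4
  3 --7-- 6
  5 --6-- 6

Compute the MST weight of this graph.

Applying Kruskal's algorithm (sort edges by weight, add if no cycle):
  Add (0,6) w=2
  Add (1,6) w=2
  Add (5,6) w=6
  Add (3,6) w=7
  Add (2,5) w=10
  Add (3,4) w=11
  Skip (0,3) w=14 (creates cycle)
  Skip (0,4) w=15 (creates cycle)
MST weight = 38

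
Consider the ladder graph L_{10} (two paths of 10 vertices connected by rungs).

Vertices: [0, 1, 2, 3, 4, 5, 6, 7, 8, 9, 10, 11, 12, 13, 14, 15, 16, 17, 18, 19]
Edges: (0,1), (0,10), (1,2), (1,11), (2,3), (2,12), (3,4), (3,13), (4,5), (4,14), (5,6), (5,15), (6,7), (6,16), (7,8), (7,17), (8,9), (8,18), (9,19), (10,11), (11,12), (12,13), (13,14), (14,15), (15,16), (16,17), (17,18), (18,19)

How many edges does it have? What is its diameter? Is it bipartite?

Ladder graph L_{10}: 10 rungs + 2 * (10-1) path edges = 10 + 18 = 28 edges.
Diameter = 10.
Ladder graphs are bipartite (alternating coloring along each path).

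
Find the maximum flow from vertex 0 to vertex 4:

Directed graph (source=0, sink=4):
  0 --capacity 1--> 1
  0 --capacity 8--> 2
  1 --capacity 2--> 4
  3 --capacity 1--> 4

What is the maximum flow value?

Computing max flow:
  Flow on (0->1): 1/1
  Flow on (1->4): 1/2
Maximum flow = 1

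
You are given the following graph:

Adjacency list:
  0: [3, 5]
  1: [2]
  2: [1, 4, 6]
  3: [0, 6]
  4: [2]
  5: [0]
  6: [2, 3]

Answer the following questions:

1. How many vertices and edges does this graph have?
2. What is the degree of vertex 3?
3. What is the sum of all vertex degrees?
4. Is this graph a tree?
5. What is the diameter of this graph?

Count: 7 vertices, 6 edges.
Vertex 3 has neighbors [0, 6], degree = 2.
Handshaking lemma: 2 * 6 = 12.
A graph is a tree iff it is connected and has exactly n-1 edges. This graph is connected (all 7 vertices in one component) and has 7-1 = 6 edges. It is a tree.
Diameter (longest shortest path) = 5.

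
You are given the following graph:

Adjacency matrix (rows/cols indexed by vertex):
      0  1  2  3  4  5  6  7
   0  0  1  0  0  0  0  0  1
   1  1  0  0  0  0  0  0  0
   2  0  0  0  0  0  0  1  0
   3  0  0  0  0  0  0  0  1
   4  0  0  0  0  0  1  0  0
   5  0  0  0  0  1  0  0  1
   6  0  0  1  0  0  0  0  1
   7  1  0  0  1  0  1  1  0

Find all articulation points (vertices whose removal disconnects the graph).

An articulation point is a vertex whose removal disconnects the graph.
Articulation points: [0, 5, 6, 7]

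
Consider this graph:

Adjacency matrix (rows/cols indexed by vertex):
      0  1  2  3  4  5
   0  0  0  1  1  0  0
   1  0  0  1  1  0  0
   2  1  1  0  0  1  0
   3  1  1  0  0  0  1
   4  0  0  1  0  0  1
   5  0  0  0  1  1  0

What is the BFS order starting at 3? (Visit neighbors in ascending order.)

BFS from vertex 3 (neighbors processed in ascending order):
Visit order: 3, 0, 1, 5, 2, 4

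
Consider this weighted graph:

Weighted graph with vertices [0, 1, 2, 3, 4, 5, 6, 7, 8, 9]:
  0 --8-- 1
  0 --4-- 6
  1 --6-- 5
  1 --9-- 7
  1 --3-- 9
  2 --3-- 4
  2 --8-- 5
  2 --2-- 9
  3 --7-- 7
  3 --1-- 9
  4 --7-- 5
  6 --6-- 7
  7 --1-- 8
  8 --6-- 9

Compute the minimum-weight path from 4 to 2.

Using Dijkstra's algorithm from vertex 4:
Shortest path: 4 -> 2
Total weight: 3 = 3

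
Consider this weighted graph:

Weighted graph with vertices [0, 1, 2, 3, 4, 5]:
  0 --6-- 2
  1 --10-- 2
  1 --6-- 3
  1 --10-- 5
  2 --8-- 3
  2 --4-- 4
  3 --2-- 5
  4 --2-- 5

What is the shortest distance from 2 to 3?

Using Dijkstra's algorithm from vertex 2:
Shortest path: 2 -> 3
Total weight: 8 = 8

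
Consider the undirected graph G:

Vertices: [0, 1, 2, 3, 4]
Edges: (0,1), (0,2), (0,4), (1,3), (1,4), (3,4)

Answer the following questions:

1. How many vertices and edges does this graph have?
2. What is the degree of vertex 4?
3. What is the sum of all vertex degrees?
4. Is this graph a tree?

Count: 5 vertices, 6 edges.
Vertex 4 has neighbors [0, 1, 3], degree = 3.
Handshaking lemma: 2 * 6 = 12.
A tree on 5 vertices has 4 edges. This graph has 6 edges (2 extra). Not a tree.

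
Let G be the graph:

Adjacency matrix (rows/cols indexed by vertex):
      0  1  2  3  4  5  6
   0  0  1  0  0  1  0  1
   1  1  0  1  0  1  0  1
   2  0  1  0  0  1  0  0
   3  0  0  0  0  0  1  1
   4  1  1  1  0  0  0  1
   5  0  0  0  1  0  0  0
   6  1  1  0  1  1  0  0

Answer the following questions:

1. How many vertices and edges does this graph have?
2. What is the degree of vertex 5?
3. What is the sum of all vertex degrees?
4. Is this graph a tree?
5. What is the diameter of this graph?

Count: 7 vertices, 10 edges.
Vertex 5 has neighbors [3], degree = 1.
Handshaking lemma: 2 * 10 = 20.
A tree on 7 vertices has 6 edges. This graph has 10 edges (4 extra). Not a tree.
Diameter (longest shortest path) = 4.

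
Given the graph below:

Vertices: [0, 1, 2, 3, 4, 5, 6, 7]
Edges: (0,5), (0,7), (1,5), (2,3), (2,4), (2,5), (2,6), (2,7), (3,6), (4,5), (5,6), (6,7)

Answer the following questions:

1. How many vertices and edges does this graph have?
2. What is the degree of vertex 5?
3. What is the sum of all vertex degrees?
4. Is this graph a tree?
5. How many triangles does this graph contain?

Count: 8 vertices, 12 edges.
Vertex 5 has neighbors [0, 1, 2, 4, 6], degree = 5.
Handshaking lemma: 2 * 12 = 24.
A tree on 8 vertices has 7 edges. This graph has 12 edges (5 extra). Not a tree.
Number of triangles = 4.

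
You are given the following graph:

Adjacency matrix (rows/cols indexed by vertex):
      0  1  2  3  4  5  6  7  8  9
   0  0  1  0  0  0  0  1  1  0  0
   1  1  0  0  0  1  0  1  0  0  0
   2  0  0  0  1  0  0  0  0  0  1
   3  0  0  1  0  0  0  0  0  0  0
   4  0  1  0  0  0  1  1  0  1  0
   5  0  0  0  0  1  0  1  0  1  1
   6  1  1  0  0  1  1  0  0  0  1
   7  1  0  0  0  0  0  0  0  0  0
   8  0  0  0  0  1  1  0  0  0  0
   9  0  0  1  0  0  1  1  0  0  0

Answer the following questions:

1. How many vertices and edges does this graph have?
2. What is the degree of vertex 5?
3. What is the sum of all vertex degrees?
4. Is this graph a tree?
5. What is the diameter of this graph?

Count: 10 vertices, 14 edges.
Vertex 5 has neighbors [4, 6, 8, 9], degree = 4.
Handshaking lemma: 2 * 14 = 28.
A tree on 10 vertices has 9 edges. This graph has 14 edges (5 extra). Not a tree.
Diameter (longest shortest path) = 5.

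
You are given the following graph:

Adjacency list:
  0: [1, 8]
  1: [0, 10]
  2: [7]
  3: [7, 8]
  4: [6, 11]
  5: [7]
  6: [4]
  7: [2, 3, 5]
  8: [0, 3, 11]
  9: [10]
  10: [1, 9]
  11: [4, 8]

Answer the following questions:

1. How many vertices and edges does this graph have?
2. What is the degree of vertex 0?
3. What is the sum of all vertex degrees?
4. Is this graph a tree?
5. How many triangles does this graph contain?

Count: 12 vertices, 11 edges.
Vertex 0 has neighbors [1, 8], degree = 2.
Handshaking lemma: 2 * 11 = 22.
A graph is a tree iff it is connected and has exactly n-1 edges. This graph is connected (all 12 vertices in one component) and has 12-1 = 11 edges. It is a tree.
Number of triangles = 0.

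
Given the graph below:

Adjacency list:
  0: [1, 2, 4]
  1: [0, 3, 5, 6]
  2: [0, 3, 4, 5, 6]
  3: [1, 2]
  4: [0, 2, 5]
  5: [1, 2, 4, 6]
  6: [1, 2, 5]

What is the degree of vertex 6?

Vertex 6 has neighbors [1, 2, 5], so deg(6) = 3.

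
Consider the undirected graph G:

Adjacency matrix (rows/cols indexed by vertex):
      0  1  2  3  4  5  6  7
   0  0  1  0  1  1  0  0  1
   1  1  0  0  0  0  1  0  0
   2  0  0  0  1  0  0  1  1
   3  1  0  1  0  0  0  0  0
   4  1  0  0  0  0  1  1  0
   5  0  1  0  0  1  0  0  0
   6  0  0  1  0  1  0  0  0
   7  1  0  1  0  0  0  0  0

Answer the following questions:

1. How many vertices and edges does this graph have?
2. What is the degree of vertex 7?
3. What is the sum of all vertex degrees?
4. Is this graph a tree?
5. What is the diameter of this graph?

Count: 8 vertices, 10 edges.
Vertex 7 has neighbors [0, 2], degree = 2.
Handshaking lemma: 2 * 10 = 20.
A tree on 8 vertices has 7 edges. This graph has 10 edges (3 extra). Not a tree.
Diameter (longest shortest path) = 3.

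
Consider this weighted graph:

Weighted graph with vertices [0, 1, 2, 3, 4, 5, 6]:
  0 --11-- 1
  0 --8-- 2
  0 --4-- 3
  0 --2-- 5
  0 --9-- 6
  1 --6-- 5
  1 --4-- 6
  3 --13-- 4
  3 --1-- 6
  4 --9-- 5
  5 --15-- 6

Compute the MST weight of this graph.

Applying Kruskal's algorithm (sort edges by weight, add if no cycle):
  Add (3,6) w=1
  Add (0,5) w=2
  Add (0,3) w=4
  Add (1,6) w=4
  Skip (1,5) w=6 (creates cycle)
  Add (0,2) w=8
  Skip (0,6) w=9 (creates cycle)
  Add (4,5) w=9
  Skip (0,1) w=11 (creates cycle)
  Skip (3,4) w=13 (creates cycle)
  Skip (5,6) w=15 (creates cycle)
MST weight = 28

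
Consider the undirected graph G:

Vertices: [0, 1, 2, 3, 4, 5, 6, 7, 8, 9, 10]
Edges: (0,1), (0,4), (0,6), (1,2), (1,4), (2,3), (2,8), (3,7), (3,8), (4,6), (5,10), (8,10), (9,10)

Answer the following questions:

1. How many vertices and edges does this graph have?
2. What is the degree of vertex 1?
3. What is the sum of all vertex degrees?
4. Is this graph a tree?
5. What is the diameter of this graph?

Count: 11 vertices, 13 edges.
Vertex 1 has neighbors [0, 2, 4], degree = 3.
Handshaking lemma: 2 * 13 = 26.
A tree on 11 vertices has 10 edges. This graph has 13 edges (3 extra). Not a tree.
Diameter (longest shortest path) = 6.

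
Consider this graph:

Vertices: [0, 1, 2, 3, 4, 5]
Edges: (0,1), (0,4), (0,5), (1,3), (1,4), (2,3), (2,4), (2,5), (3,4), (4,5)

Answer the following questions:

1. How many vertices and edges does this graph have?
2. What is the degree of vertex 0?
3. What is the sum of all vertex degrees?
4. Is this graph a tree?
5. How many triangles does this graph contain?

Count: 6 vertices, 10 edges.
Vertex 0 has neighbors [1, 4, 5], degree = 3.
Handshaking lemma: 2 * 10 = 20.
A tree on 6 vertices has 5 edges. This graph has 10 edges (5 extra). Not a tree.
Number of triangles = 5.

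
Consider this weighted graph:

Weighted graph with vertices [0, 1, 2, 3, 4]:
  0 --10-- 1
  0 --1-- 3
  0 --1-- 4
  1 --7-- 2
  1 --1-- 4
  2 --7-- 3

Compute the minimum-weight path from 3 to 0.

Using Dijkstra's algorithm from vertex 3:
Shortest path: 3 -> 0
Total weight: 1 = 1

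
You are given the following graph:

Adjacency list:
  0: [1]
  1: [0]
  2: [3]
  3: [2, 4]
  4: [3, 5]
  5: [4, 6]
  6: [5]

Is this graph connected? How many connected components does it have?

Checking connectivity: the graph has 2 connected component(s).
Components: [[0, 1], [2, 3, 4, 5, 6]]. The graph is NOT connected.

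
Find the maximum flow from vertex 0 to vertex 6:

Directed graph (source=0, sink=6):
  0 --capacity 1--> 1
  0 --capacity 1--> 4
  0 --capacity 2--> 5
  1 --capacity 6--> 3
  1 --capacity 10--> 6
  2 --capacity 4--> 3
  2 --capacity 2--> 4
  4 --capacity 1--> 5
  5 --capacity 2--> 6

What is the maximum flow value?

Computing max flow:
  Flow on (0->1): 1/1
  Flow on (0->4): 1/1
  Flow on (0->5): 1/2
  Flow on (1->6): 1/10
  Flow on (4->5): 1/1
  Flow on (5->6): 2/2
Maximum flow = 3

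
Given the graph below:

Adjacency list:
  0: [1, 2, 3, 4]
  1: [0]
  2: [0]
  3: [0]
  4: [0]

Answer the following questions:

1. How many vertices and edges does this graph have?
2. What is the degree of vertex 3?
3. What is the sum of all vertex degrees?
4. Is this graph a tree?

Count: 5 vertices, 4 edges.
Vertex 3 has neighbors [0], degree = 1.
Handshaking lemma: 2 * 4 = 8.
A graph is a tree iff it is connected and has exactly n-1 edges. This graph is connected (all 5 vertices in one component) and has 5-1 = 4 edges. It is a tree.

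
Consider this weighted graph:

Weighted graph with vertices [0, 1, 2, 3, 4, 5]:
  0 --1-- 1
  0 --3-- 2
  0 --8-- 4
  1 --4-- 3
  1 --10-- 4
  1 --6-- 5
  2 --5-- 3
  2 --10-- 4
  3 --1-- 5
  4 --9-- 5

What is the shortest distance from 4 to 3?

Using Dijkstra's algorithm from vertex 4:
Shortest path: 4 -> 5 -> 3
Total weight: 9 + 1 = 10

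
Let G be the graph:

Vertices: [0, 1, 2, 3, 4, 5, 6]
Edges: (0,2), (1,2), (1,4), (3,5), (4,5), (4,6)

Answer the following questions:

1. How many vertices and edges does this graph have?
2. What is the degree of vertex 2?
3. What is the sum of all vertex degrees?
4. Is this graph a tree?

Count: 7 vertices, 6 edges.
Vertex 2 has neighbors [0, 1], degree = 2.
Handshaking lemma: 2 * 6 = 12.
A graph is a tree iff it is connected and has exactly n-1 edges. This graph is connected (all 7 vertices in one component) and has 7-1 = 6 edges. It is a tree.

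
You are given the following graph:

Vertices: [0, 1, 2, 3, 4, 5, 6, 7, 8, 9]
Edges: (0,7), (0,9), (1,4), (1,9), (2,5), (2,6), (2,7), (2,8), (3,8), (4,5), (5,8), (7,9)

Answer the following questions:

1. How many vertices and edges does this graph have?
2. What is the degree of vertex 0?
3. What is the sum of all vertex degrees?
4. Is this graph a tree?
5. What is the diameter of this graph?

Count: 10 vertices, 12 edges.
Vertex 0 has neighbors [7, 9], degree = 2.
Handshaking lemma: 2 * 12 = 24.
A tree on 10 vertices has 9 edges. This graph has 12 edges (3 extra). Not a tree.
Diameter (longest shortest path) = 4.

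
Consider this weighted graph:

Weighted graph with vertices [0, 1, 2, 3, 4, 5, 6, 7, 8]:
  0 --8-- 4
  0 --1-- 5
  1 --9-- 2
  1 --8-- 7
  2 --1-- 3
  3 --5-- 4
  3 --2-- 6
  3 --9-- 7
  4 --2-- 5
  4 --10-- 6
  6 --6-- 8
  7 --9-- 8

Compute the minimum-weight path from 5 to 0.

Using Dijkstra's algorithm from vertex 5:
Shortest path: 5 -> 0
Total weight: 1 = 1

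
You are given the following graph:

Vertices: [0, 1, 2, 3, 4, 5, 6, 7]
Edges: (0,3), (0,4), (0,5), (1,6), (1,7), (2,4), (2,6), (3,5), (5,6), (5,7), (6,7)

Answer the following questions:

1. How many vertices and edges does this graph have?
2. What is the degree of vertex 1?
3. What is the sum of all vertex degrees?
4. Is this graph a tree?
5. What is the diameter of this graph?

Count: 8 vertices, 11 edges.
Vertex 1 has neighbors [6, 7], degree = 2.
Handshaking lemma: 2 * 11 = 22.
A tree on 8 vertices has 7 edges. This graph has 11 edges (4 extra). Not a tree.
Diameter (longest shortest path) = 3.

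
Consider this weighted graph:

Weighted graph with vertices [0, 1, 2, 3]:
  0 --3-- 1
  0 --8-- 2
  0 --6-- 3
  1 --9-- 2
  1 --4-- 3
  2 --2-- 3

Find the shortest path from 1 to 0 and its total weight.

Using Dijkstra's algorithm from vertex 1:
Shortest path: 1 -> 0
Total weight: 3 = 3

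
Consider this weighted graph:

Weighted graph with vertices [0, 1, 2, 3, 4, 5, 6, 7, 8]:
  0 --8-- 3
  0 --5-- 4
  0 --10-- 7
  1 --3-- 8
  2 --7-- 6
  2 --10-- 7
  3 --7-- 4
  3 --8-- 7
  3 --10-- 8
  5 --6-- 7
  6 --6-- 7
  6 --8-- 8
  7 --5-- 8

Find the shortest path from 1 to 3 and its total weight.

Using Dijkstra's algorithm from vertex 1:
Shortest path: 1 -> 8 -> 3
Total weight: 3 + 10 = 13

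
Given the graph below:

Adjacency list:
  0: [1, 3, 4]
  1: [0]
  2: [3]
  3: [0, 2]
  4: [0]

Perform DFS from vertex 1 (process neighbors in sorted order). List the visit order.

DFS from vertex 1 (neighbors processed in ascending order):
Visit order: 1, 0, 3, 2, 4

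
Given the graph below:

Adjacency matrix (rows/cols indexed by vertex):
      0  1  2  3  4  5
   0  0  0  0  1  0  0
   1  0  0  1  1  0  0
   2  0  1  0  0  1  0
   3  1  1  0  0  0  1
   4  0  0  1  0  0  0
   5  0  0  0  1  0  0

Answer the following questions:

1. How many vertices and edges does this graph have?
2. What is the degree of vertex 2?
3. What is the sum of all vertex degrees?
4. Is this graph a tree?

Count: 6 vertices, 5 edges.
Vertex 2 has neighbors [1, 4], degree = 2.
Handshaking lemma: 2 * 5 = 10.
A graph is a tree iff it is connected and has exactly n-1 edges. This graph is connected (all 6 vertices in one component) and has 6-1 = 5 edges. It is a tree.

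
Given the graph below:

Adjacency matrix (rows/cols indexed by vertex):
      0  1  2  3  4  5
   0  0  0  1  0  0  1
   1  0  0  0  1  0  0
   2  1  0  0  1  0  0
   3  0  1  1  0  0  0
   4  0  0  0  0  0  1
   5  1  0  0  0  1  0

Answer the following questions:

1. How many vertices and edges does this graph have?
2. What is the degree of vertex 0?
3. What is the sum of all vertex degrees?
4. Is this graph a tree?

Count: 6 vertices, 5 edges.
Vertex 0 has neighbors [2, 5], degree = 2.
Handshaking lemma: 2 * 5 = 10.
A graph is a tree iff it is connected and has exactly n-1 edges. This graph is connected (all 6 vertices in one component) and has 6-1 = 5 edges. It is a tree.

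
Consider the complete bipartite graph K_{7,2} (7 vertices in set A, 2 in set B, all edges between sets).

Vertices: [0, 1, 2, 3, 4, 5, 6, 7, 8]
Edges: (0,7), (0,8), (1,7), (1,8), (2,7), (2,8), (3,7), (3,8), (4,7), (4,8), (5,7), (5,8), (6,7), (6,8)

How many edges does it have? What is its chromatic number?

K_{7,2} has 7 * 2 = 14 edges.
Bipartite graphs have chromatic number 2 (color each partition differently).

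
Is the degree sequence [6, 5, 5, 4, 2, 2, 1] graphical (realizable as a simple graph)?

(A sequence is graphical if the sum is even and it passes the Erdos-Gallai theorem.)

Sum of degrees = 25. Sum is odd, so the sequence is NOT graphical.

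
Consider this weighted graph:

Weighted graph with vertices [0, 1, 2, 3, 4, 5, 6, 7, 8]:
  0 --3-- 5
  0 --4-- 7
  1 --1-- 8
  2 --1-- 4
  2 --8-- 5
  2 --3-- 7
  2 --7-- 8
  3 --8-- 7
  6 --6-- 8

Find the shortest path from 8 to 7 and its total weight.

Using Dijkstra's algorithm from vertex 8:
Shortest path: 8 -> 2 -> 7
Total weight: 7 + 3 = 10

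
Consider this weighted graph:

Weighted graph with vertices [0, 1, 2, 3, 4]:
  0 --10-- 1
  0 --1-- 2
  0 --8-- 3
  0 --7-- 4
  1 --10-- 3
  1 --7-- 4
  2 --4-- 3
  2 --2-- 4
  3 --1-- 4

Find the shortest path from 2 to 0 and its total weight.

Using Dijkstra's algorithm from vertex 2:
Shortest path: 2 -> 0
Total weight: 1 = 1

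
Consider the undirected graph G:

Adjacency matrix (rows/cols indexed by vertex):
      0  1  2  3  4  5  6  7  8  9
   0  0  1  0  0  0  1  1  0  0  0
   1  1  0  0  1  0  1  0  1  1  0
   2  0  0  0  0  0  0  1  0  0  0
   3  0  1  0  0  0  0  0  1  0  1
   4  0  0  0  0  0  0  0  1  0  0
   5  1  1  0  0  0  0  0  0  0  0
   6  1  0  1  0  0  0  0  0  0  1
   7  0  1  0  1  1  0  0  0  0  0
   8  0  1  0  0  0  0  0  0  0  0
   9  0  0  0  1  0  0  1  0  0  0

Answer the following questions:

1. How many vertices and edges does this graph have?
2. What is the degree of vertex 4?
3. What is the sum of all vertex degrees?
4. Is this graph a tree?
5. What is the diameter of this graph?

Count: 10 vertices, 12 edges.
Vertex 4 has neighbors [7], degree = 1.
Handshaking lemma: 2 * 12 = 24.
A tree on 10 vertices has 9 edges. This graph has 12 edges (3 extra). Not a tree.
Diameter (longest shortest path) = 5.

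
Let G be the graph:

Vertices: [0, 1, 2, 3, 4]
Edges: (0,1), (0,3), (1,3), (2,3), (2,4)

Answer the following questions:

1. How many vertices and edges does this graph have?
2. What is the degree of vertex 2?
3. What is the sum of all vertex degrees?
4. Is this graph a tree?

Count: 5 vertices, 5 edges.
Vertex 2 has neighbors [3, 4], degree = 2.
Handshaking lemma: 2 * 5 = 10.
A tree on 5 vertices has 4 edges. This graph has 5 edges (1 extra). Not a tree.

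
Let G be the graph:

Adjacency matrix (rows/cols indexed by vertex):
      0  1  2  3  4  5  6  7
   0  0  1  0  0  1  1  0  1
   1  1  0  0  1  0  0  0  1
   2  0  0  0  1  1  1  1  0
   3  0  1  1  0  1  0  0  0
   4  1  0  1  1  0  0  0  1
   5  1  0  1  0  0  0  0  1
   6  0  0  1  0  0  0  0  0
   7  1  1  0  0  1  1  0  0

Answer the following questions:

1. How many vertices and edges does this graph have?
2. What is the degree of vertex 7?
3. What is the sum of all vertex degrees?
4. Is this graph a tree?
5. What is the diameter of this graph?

Count: 8 vertices, 13 edges.
Vertex 7 has neighbors [0, 1, 4, 5], degree = 4.
Handshaking lemma: 2 * 13 = 26.
A tree on 8 vertices has 7 edges. This graph has 13 edges (6 extra). Not a tree.
Diameter (longest shortest path) = 3.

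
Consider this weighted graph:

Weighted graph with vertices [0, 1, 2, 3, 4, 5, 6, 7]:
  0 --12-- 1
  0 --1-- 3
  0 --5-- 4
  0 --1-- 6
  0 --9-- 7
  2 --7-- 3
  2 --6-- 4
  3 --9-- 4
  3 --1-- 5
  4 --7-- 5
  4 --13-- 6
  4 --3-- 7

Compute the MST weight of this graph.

Applying Kruskal's algorithm (sort edges by weight, add if no cycle):
  Add (0,3) w=1
  Add (0,6) w=1
  Add (3,5) w=1
  Add (4,7) w=3
  Add (0,4) w=5
  Add (2,4) w=6
  Skip (2,3) w=7 (creates cycle)
  Skip (4,5) w=7 (creates cycle)
  Skip (0,7) w=9 (creates cycle)
  Skip (3,4) w=9 (creates cycle)
  Add (0,1) w=12
  Skip (4,6) w=13 (creates cycle)
MST weight = 29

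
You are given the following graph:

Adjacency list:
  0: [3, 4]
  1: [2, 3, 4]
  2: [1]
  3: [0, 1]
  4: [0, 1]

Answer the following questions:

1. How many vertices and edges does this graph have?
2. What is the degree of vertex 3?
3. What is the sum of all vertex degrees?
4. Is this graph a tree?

Count: 5 vertices, 5 edges.
Vertex 3 has neighbors [0, 1], degree = 2.
Handshaking lemma: 2 * 5 = 10.
A tree on 5 vertices has 4 edges. This graph has 5 edges (1 extra). Not a tree.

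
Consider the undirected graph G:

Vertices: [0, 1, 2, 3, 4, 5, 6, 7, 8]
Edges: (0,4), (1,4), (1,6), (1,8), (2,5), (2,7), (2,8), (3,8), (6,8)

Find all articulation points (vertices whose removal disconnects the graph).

An articulation point is a vertex whose removal disconnects the graph.
Articulation points: [1, 2, 4, 8]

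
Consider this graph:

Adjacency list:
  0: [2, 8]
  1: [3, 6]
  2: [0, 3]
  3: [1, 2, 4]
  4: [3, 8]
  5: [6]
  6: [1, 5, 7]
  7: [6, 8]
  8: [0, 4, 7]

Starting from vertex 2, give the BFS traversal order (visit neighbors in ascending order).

BFS from vertex 2 (neighbors processed in ascending order):
Visit order: 2, 0, 3, 8, 1, 4, 7, 6, 5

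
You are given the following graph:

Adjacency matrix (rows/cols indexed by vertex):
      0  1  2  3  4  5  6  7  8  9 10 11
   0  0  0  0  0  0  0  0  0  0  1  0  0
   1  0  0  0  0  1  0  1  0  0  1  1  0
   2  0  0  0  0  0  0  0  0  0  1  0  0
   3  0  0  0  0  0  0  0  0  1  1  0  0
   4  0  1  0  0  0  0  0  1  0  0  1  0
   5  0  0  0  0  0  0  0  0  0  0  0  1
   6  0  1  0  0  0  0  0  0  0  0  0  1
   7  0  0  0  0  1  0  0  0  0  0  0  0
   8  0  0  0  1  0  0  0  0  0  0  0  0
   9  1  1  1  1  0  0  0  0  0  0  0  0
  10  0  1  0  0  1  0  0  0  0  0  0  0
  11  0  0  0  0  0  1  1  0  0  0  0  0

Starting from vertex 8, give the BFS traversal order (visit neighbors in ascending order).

BFS from vertex 8 (neighbors processed in ascending order):
Visit order: 8, 3, 9, 0, 1, 2, 4, 6, 10, 7, 11, 5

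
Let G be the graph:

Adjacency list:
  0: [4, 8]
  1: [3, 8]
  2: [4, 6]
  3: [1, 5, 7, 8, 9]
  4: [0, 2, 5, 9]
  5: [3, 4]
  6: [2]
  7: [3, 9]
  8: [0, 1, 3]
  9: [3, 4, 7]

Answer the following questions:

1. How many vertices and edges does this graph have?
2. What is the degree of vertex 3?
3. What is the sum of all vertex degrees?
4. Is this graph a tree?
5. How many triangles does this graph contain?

Count: 10 vertices, 13 edges.
Vertex 3 has neighbors [1, 5, 7, 8, 9], degree = 5.
Handshaking lemma: 2 * 13 = 26.
A tree on 10 vertices has 9 edges. This graph has 13 edges (4 extra). Not a tree.
Number of triangles = 2.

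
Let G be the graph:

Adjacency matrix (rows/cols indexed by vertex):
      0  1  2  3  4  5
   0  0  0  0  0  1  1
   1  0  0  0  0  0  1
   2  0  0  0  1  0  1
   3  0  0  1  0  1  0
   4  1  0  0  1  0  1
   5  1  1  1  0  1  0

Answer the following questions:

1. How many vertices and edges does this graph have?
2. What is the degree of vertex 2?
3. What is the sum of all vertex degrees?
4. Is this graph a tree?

Count: 6 vertices, 7 edges.
Vertex 2 has neighbors [3, 5], degree = 2.
Handshaking lemma: 2 * 7 = 14.
A tree on 6 vertices has 5 edges. This graph has 7 edges (2 extra). Not a tree.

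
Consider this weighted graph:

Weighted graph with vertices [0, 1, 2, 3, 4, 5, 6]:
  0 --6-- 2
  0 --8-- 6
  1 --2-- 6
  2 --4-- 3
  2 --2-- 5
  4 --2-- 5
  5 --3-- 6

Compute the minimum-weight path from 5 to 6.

Using Dijkstra's algorithm from vertex 5:
Shortest path: 5 -> 6
Total weight: 3 = 3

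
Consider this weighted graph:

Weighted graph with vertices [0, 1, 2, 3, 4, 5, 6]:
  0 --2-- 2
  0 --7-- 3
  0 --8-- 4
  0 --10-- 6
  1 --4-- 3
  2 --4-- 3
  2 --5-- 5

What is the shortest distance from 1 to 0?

Using Dijkstra's algorithm from vertex 1:
Shortest path: 1 -> 3 -> 2 -> 0
Total weight: 4 + 4 + 2 = 10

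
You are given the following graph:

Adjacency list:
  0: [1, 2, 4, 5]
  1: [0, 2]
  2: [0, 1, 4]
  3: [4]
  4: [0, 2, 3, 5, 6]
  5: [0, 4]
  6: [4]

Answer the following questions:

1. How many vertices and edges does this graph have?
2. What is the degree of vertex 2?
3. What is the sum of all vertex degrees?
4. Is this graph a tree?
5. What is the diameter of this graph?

Count: 7 vertices, 9 edges.
Vertex 2 has neighbors [0, 1, 4], degree = 3.
Handshaking lemma: 2 * 9 = 18.
A tree on 7 vertices has 6 edges. This graph has 9 edges (3 extra). Not a tree.
Diameter (longest shortest path) = 3.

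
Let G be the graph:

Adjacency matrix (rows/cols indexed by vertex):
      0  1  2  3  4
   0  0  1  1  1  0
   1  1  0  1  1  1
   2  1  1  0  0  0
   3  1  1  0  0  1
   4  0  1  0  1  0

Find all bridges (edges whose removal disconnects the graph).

No bridges found. The graph is 2-edge-connected (no single edge removal disconnects it).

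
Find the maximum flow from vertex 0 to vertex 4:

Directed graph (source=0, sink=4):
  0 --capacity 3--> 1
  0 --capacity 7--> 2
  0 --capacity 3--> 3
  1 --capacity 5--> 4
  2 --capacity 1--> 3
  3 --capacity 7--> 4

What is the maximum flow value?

Computing max flow:
  Flow on (0->1): 3/3
  Flow on (0->2): 1/7
  Flow on (0->3): 3/3
  Flow on (1->4): 3/5
  Flow on (2->3): 1/1
  Flow on (3->4): 4/7
Maximum flow = 7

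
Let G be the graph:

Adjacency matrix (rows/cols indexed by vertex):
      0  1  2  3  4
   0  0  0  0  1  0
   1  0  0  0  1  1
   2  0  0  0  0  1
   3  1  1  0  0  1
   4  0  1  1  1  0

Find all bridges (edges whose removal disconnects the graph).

A bridge is an edge whose removal increases the number of connected components.
Bridges found: (0,3), (2,4)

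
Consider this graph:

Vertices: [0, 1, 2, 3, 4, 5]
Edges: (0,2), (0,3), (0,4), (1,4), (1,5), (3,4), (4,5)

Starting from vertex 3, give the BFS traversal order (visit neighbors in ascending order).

BFS from vertex 3 (neighbors processed in ascending order):
Visit order: 3, 0, 4, 2, 1, 5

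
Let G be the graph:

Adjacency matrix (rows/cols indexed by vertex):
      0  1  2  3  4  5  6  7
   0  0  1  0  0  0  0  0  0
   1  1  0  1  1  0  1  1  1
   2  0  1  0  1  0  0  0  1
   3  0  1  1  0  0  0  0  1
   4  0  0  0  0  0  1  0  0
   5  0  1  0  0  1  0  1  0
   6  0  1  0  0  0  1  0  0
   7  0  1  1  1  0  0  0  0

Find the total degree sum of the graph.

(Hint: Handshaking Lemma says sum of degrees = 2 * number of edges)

Count edges: 11 edges.
By Handshaking Lemma: sum of degrees = 2 * 11 = 22.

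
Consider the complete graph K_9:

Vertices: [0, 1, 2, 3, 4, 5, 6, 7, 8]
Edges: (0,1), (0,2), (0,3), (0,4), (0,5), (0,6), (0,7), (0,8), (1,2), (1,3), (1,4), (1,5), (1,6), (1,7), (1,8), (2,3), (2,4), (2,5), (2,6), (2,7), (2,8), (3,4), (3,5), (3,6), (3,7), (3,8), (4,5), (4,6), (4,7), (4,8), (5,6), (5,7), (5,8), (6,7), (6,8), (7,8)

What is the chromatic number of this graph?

In K_9, every vertex is adjacent to every other vertex.
Each vertex needs a unique color.
Chromatic number = 9.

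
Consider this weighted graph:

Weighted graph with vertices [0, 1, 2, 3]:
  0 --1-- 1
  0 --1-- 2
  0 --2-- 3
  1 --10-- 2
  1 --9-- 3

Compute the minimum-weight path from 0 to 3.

Using Dijkstra's algorithm from vertex 0:
Shortest path: 0 -> 3
Total weight: 2 = 2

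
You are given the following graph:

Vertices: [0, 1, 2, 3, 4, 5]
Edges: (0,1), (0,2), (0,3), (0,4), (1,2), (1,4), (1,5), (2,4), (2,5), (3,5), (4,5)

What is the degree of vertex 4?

Vertex 4 has neighbors [0, 1, 2, 5], so deg(4) = 4.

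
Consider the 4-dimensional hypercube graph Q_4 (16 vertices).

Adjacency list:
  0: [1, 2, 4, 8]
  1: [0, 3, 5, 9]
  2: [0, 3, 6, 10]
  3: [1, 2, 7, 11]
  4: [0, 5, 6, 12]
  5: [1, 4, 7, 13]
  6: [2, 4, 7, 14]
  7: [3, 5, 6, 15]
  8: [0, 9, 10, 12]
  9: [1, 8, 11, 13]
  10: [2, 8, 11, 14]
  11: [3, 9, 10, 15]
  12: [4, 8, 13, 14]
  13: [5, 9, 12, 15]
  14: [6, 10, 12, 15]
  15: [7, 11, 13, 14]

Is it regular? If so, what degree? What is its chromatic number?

In Q_4, every vertex has exactly 4 neighbors (flip one of 4 bits), so it is 4-regular.
Q_4 is bipartite (partition by bit-parity), so chromatic number = 2.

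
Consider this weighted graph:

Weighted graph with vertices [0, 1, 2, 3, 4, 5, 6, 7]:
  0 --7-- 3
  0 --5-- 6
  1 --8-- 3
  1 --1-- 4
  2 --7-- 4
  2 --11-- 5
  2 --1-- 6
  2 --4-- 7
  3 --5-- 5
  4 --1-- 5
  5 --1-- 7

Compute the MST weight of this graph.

Applying Kruskal's algorithm (sort edges by weight, add if no cycle):
  Add (1,4) w=1
  Add (2,6) w=1
  Add (4,5) w=1
  Add (5,7) w=1
  Add (2,7) w=4
  Add (0,6) w=5
  Add (3,5) w=5
  Skip (0,3) w=7 (creates cycle)
  Skip (2,4) w=7 (creates cycle)
  Skip (1,3) w=8 (creates cycle)
  Skip (2,5) w=11 (creates cycle)
MST weight = 18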